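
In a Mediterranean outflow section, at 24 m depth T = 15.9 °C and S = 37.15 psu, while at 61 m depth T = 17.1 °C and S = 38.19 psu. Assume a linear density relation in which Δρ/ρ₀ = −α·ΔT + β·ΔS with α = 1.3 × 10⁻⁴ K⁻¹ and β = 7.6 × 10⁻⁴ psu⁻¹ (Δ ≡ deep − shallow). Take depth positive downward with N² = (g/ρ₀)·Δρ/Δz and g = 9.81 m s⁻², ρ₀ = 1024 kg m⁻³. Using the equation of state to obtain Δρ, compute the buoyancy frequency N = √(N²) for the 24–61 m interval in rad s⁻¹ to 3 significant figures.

ΔT = +1.2 K, ΔS = +1.04 psu (deep − shallow).
Δρ/ρ₀ = −αΔT + βΔS = -1.56 × 10⁻⁴ + 7.904 × 10⁻⁴ = 6.344 × 10⁻⁴, so Δρ ≈ 0.6496 kg m⁻³.
N² = (g/ρ₀)·Δρ/Δz = g·(Δρ/ρ₀)/Δz = 9.81 × 6.344 × 10⁻⁴ / 37 = 1.6820 × 10⁻⁴ s⁻².
N = √(1.6820 × 10⁻⁴) = 0.012969 rad s⁻¹ ≈ 0.0130 rad s⁻¹.

0.0130 rad s⁻¹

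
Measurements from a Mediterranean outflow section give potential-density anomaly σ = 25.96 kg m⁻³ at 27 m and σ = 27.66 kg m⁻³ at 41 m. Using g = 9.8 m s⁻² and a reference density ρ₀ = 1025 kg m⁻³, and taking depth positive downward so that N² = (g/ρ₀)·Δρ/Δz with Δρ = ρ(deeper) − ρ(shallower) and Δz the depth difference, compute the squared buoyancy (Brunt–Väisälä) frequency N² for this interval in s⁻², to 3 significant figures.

1.16 × 10⁻³ s⁻²

Δρ = 1027.66 − 1025.96 = 1.70 kg m⁻³ over Δz = 41 − 27 = 14 m.
N² = (9.8/1025) × (1.70/14) = 1.1610 × 10⁻³ s⁻² ≈ 1.16 × 10⁻³ s⁻².
A positive N² confirms static stability across the interval.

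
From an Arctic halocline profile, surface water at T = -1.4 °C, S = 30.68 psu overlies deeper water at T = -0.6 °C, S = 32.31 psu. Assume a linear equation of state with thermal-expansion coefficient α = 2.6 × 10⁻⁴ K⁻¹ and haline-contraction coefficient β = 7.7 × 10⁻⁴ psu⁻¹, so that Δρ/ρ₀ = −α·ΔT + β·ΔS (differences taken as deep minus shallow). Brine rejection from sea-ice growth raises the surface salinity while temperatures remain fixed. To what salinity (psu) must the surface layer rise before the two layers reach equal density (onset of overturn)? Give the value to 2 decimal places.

32.04 psu

Neutral buoyancy requires −α(T_deep − T_surf) + β(S_deep − S_surf′) = 0.
S_surf′ = S_deep − (α/β)·ΔT = 32.31 − (2.6 × 10⁻⁴/7.7 × 10⁻⁴)·(+0.8) = 32.0399 psu.
Increase required: 32.0399 − 30.68 = 1.3599 psu.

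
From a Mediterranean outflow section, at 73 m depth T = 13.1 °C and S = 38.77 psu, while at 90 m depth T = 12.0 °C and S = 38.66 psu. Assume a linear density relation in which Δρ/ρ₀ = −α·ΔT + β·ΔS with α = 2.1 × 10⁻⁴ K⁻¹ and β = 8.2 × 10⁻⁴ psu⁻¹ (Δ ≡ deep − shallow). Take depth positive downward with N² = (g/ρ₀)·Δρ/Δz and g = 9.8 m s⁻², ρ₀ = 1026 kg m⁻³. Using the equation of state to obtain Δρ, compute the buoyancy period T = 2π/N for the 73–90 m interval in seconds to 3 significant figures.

ΔT = -1.1 K, ΔS = -0.11 psu (deep − shallow).
Δρ/ρ₀ = −αΔT + βΔS = 2.31 × 10⁻⁴ − 9.02 × 10⁻⁵ = 1.408 × 10⁻⁴, so Δρ ≈ 0.1445 kg m⁻³.
N² = (g/ρ₀)·Δρ/Δz = g·(Δρ/ρ₀)/Δz = 9.8 × 1.408 × 10⁻⁴ / 17 = 8.1167 × 10⁻⁵ s⁻².
N = √(8.1167 × 10⁻⁵) = 9.0093 × 10⁻³ rad s⁻¹ → T = 2π/N = 697.41 s ≈ 697 s.

697 s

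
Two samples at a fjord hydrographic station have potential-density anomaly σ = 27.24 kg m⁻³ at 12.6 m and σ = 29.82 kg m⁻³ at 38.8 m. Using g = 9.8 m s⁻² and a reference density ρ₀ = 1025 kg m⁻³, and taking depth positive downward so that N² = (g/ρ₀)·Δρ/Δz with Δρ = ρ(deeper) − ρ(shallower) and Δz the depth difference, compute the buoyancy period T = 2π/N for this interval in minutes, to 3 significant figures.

3.41 min

Δρ = 1029.82 − 1027.24 = 2.58 kg m⁻³ over Δz = 38.8 − 12.6 = 26.2 m.
N² = (9.8/1025) × (2.58/26.2) = 9.4150 × 10⁻⁴ s⁻².
N = √(9.4150 × 10⁻⁴) = 0.030684 rad s⁻¹, so T = 2π/N = 204.77 s = 3.4128 min ≈ 3.41 min.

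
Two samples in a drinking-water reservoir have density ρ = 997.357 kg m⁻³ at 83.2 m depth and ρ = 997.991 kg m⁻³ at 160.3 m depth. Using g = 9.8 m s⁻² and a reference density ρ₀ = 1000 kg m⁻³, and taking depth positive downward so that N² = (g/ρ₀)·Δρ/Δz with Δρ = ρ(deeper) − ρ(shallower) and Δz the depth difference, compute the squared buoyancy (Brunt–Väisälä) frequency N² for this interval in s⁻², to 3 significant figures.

8.06 × 10⁻⁵ s⁻²

Δρ = 997.991 − 997.357 = 0.634 kg m⁻³ over Δz = 160.3 − 83.2 = 77.1 m.
N² = (9.8/1000) × (0.634/77.1) = 8.0586 × 10⁻⁵ s⁻² ≈ 8.06 × 10⁻⁵ s⁻².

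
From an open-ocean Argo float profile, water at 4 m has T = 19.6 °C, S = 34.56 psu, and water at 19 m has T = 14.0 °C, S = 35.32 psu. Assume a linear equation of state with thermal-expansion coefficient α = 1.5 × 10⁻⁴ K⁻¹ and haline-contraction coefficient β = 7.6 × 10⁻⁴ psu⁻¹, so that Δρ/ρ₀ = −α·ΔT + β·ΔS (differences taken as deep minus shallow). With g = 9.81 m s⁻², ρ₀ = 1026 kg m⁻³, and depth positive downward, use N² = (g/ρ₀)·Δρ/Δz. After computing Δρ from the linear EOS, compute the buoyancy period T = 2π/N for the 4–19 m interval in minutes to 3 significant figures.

ΔT = -5.6 K, ΔS = +0.76 psu (deep − shallow).
Δρ/ρ₀ = −αΔT + βΔS = 8.40 × 10⁻⁴ + 5.776 × 10⁻⁴ = 1.4176 × 10⁻³, so Δρ ≈ 1.454 kg m⁻³.
N² = (g/ρ₀)·Δρ/Δz = g·(Δρ/ρ₀)/Δz = 9.81 × 1.4176 × 10⁻³ / 15 = 9.2711 × 10⁻⁴ s⁻².
N = √(9.2711 × 10⁻⁴) = 0.030448 rad s⁻¹ → T = 2π/N = 206.36 s = 3.4393 min ≈ 3.44 min.

3.44 min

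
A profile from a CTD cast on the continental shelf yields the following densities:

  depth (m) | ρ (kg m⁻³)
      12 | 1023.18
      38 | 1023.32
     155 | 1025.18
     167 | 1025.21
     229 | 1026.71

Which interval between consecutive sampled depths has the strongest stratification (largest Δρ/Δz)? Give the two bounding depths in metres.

167–229 m

Compute the density gradient over each adjacent pair:
  12–38 m: Δρ/Δz = 0.14/26 = 5.4 × 10⁻³ kg m⁻⁴
  38–155 m: Δρ/Δz = 1.86/117 = 0.016 kg m⁻⁴
  155–167 m: Δρ/Δz = 0.03/12 = 2.5 × 10⁻³ kg m⁻⁴
  167–229 m: Δρ/Δz = 1.50/62 = 0.024 kg m⁻⁴
The largest gradient is in the 167–229 m interval — the pycnocline.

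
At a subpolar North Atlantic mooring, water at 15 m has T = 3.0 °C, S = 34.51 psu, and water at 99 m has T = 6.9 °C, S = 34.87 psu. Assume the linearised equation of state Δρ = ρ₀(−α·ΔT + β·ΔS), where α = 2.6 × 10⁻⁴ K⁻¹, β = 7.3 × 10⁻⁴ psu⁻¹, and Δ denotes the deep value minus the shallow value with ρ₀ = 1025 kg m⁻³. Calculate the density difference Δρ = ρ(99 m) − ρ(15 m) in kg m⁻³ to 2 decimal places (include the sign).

-0.77 kg m⁻³

ΔT = +3.9 K, ΔS = +0.36 psu (deep − shallow).
Δρ/ρ₀ = −(2.6 × 10⁻⁴)(+3.9) + (7.3 × 10⁻⁴)(+0.36) = -7.512 × 10⁻⁴.
Δρ = 1025 × (-7.512 × 10⁻⁴) = -0.77 kg m⁻³.
Negative Δρ: lighter below, statically unstable.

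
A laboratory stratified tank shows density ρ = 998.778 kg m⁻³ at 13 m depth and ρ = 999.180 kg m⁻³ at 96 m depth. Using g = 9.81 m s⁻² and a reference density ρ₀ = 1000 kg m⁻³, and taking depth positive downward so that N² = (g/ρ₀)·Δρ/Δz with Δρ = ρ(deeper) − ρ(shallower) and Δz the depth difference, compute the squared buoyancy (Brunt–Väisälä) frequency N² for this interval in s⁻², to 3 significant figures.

4.75 × 10⁻⁵ s⁻²

Δρ = 999.180 − 998.778 = 0.402 kg m⁻³ over Δz = 96 − 13 = 83 m.
N² = (9.81/1000) × (0.402/83) = 4.7513 × 10⁻⁵ s⁻² ≈ 4.75 × 10⁻⁵ s⁻².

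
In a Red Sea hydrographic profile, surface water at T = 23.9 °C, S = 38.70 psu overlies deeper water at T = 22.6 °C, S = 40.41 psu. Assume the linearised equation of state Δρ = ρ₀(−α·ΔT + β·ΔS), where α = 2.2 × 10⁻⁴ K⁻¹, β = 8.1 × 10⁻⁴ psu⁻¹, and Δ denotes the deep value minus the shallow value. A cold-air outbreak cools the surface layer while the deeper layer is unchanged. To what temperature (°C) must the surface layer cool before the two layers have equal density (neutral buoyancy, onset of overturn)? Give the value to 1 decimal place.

Neutral buoyancy requires Δρ = 0, i.e. −α(T_deep − T_surf′) + β(S_deep − S_surf) = 0.
T_surf′ = T_deep − (β/α)·ΔS = 22.6 − (8.1 × 10⁻⁴/2.2 × 10⁻⁴)·(+1.71) = 16.304 °C.
Cooling required: 23.9 − (16.304) = 7.596 °C.

16.3 °C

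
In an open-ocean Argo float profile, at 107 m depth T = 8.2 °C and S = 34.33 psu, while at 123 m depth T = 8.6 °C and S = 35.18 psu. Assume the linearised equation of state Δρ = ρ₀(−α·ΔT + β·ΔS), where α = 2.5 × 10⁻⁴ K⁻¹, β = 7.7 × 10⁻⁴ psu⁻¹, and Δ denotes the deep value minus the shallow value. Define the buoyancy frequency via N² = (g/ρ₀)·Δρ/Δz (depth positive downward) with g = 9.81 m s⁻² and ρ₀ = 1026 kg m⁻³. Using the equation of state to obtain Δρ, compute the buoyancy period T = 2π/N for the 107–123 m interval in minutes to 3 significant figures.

ΔT = +0.4 K, ΔS = +0.85 psu (deep − shallow).
Δρ/ρ₀ = −αΔT + βΔS = -1.00 × 10⁻⁴ + 6.545 × 10⁻⁴ = 5.545 × 10⁻⁴, so Δρ ≈ 0.5689 kg m⁻³.
N² = (g/ρ₀)·Δρ/Δz = g·(Δρ/ρ₀)/Δz = 9.81 × 5.545 × 10⁻⁴ / 16 = 3.3998 × 10⁻⁴ s⁻².
N = √(3.3998 × 10⁻⁴) = 0.018439 rad s⁻¹ → T = 2π/N = 340.76 s = 5.6793 min ≈ 5.68 min.

5.68 min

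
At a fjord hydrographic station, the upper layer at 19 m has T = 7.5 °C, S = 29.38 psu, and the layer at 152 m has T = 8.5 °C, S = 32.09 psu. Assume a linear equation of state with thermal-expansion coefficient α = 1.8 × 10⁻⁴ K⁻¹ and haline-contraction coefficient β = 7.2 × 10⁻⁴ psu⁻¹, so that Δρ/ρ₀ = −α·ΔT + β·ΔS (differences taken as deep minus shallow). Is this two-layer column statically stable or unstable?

ΔT = 8.5 − 7.5 = +1.0 K and ΔS = 32.09 − 29.38 = +2.71 psu (deep − shallow).
−αΔT = -1.80 × 10⁻⁴; βΔS = 1.9512 × 10⁻³; sum Δρ/ρ₀ = 1.7712 × 10⁻³.
Δρ/ρ₀ > 0, so Δρ > 0: deeper water is denser → statically stable.

stable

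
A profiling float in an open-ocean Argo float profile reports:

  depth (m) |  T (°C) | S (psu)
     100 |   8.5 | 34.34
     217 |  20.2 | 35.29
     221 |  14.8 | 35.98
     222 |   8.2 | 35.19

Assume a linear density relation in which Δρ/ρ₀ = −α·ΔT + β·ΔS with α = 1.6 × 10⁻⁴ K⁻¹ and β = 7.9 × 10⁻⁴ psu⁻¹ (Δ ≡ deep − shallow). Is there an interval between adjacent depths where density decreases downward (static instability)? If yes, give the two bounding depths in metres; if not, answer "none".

100–217 m

Evaluate Δρ/ρ₀ = −αΔT + βΔS across each adjacent pair:
  100–217 m: −αΔT+βΔS = −(1.6 × 10⁻⁴)(+11.7)+(7.9 × 10⁻⁴)(+0.95) = -1.1 × 10⁻³ → UNSTABLE
  217–221 m: −αΔT+βΔS = −(1.6 × 10⁻⁴)(-5.4)+(7.9 × 10⁻⁴)(+0.69) = 1.4 × 10⁻³ → stable
  221–222 m: −αΔT+βΔS = −(1.6 × 10⁻⁴)(-6.6)+(7.9 × 10⁻⁴)(-0.79) = 4.3 × 10⁻⁴ → stable
The 100–217 m interval has Δρ < 0: lighter water underlies denser water.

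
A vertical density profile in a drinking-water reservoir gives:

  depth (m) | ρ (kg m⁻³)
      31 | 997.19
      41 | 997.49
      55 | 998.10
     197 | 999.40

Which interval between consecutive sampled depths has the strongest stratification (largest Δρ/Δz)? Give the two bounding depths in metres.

Compute the density gradient over each adjacent pair:
  31–41 m: Δρ/Δz = 0.30/10 = 0.030 kg m⁻⁴
  41–55 m: Δρ/Δz = 0.61/14 = 0.044 kg m⁻⁴
  55–197 m: Δρ/Δz = 1.30/142 = 9.2 × 10⁻³ kg m⁻⁴
The largest gradient is in the 41–55 m interval — the pycnocline.

41–55 m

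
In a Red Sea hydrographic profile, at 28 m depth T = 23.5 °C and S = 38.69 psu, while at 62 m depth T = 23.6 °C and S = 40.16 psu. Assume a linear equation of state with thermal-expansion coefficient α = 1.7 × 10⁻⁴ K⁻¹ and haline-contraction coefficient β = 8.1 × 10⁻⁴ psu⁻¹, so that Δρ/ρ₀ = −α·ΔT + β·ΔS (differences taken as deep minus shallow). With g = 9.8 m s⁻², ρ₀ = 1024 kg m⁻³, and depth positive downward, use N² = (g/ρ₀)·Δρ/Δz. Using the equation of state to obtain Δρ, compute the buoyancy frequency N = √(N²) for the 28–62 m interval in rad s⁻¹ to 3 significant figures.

0.0184 rad s⁻¹

ΔT = +0.1 K, ΔS = +1.47 psu (deep − shallow).
Δρ/ρ₀ = −αΔT + βΔS = -1.70 × 10⁻⁵ + 1.1907 × 10⁻³ = 1.1737 × 10⁻³, so Δρ ≈ 1.202 kg m⁻³.
N² = (g/ρ₀)·Δρ/Δz = g·(Δρ/ρ₀)/Δz = 9.8 × 1.1737 × 10⁻³ / 34 = 3.3830 × 10⁻⁴ s⁻².
N = √(3.3830 × 10⁻⁴) = 0.018393 rad s⁻¹ ≈ 0.0184 rad s⁻¹.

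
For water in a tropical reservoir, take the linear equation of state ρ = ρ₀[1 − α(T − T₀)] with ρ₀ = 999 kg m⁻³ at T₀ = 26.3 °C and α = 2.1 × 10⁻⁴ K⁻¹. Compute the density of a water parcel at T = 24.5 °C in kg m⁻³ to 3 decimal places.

T − T₀ = -1.8 K.
Bracket = 1 − α·(-1.8) = 1 + (3.78 × 10⁻⁴) = 1.0003780.
ρ = 999 × 1.0003780 = 999.378 kg m⁻³.

999.378 kg m⁻³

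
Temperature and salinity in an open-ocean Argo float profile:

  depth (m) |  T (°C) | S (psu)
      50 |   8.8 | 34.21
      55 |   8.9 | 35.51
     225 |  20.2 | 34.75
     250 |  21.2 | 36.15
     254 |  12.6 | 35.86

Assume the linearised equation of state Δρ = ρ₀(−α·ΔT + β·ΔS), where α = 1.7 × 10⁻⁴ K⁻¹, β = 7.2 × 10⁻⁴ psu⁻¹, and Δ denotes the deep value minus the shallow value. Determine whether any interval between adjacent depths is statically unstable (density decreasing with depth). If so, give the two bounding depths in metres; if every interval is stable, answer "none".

55–225 m

Evaluate Δρ/ρ₀ = −αΔT + βΔS across each adjacent pair:
  50–55 m: −αΔT+βΔS = −(1.7 × 10⁻⁴)(+0.1)+(7.2 × 10⁻⁴)(+1.30) = 9.2 × 10⁻⁴ → stable
  55–225 m: −αΔT+βΔS = −(1.7 × 10⁻⁴)(+11.3)+(7.2 × 10⁻⁴)(-0.76) = -2.5 × 10⁻³ → UNSTABLE
  225–250 m: −αΔT+βΔS = −(1.7 × 10⁻⁴)(+1.0)+(7.2 × 10⁻⁴)(+1.40) = 8.4 × 10⁻⁴ → stable
  250–254 m: −αΔT+βΔS = −(1.7 × 10⁻⁴)(-8.6)+(7.2 × 10⁻⁴)(-0.29) = 1.3 × 10⁻³ → stable
The 55–225 m interval has Δρ < 0: lighter water underlies denser water.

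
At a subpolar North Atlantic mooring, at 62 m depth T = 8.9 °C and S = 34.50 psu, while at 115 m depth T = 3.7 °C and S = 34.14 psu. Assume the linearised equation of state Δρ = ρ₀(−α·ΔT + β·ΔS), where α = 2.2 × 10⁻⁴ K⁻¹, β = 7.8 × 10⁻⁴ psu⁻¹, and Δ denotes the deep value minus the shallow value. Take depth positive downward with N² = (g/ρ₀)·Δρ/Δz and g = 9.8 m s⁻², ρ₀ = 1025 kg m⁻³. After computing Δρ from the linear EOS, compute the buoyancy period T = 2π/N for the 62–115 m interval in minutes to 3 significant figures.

8.29 min

ΔT = -5.2 K, ΔS = -0.36 psu (deep − shallow).
Δρ/ρ₀ = −αΔT + βΔS = 1.144 × 10⁻³ − 2.808 × 10⁻⁴ = 8.632 × 10⁻⁴, so Δρ ≈ 0.8848 kg m⁻³.
N² = (g/ρ₀)·Δρ/Δz = g·(Δρ/ρ₀)/Δz = 9.8 × 8.632 × 10⁻⁴ / 53 = 1.5961 × 10⁻⁴ s⁻².
N = √(1.5961 × 10⁻⁴) = 0.012634 rad s⁻¹ → T = 2π/N = 497.32 s = 8.2887 min ≈ 8.29 min.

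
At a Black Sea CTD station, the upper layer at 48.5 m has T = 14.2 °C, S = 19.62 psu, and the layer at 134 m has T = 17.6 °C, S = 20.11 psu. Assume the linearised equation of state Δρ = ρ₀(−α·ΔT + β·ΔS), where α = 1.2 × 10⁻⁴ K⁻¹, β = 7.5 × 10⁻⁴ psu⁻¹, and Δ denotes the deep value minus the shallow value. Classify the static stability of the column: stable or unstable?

ΔT = 17.6 − 14.2 = +3.4 K and ΔS = 20.11 − 19.62 = +0.49 psu (deep − shallow).
−αΔT = -4.08 × 10⁻⁴; βΔS = 3.675 × 10⁻⁴; sum Δρ/ρ₀ = -4.05 × 10⁻⁵.
Δρ/ρ₀ < 0, so Δρ < 0: deeper water is lighter → statically unstable; the column would overturn.

unstable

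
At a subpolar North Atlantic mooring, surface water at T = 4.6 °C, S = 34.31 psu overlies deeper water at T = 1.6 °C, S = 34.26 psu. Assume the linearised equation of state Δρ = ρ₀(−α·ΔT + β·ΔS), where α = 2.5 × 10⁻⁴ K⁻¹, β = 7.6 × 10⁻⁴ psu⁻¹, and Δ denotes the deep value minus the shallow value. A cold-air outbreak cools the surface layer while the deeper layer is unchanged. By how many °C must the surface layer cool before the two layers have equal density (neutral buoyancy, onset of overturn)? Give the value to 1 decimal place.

Neutral buoyancy requires Δρ = 0, i.e. −α(T_deep − T_surf′) + β(S_deep − S_surf) = 0.
T_surf′ = T_deep − (β/α)·ΔS = 1.6 − (7.6 × 10⁻⁴/2.5 × 10⁻⁴)·(-0.05) = 1.752 °C.
Cooling required: 4.6 − (1.752) = 2.848 °C.

2.8 °C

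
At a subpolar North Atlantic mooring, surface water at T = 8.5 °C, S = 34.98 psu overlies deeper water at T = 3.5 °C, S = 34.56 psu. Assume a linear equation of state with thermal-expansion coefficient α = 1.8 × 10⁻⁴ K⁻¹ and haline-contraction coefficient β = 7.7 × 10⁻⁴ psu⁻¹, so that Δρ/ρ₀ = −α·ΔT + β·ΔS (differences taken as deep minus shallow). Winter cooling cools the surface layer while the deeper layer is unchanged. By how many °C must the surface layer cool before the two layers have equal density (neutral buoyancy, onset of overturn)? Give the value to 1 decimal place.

Neutral buoyancy requires Δρ = 0, i.e. −α(T_deep − T_surf′) + β(S_deep − S_surf) = 0.
T_surf′ = T_deep − (β/α)·ΔS = 3.5 − (7.7 × 10⁻⁴/1.8 × 10⁻⁴)·(-0.42) = 5.297 °C.
Cooling required: 8.5 − (5.297) = 3.203 °C.

3.2 °C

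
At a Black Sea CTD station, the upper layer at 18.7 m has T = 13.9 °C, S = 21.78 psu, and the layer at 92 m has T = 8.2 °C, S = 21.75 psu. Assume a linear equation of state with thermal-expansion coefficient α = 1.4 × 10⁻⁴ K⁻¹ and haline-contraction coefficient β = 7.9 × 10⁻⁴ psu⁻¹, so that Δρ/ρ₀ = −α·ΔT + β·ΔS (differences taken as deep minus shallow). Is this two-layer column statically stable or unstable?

ΔT = 8.2 − 13.9 = -5.7 K and ΔS = 21.75 − 21.78 = -0.03 psu (deep − shallow).
−αΔT = 7.98 × 10⁻⁴; βΔS = -2.37 × 10⁻⁵; sum Δρ/ρ₀ = 7.743 × 10⁻⁴.
Δρ/ρ₀ > 0, so Δρ > 0: deeper water is denser → statically stable.

stable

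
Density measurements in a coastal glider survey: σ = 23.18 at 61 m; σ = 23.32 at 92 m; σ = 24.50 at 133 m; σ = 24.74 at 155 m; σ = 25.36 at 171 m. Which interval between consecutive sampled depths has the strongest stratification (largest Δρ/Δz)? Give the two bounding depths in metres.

155–171 m

Compute the density gradient over each adjacent pair:
  61–92 m: Δρ/Δz = 0.14/31 = 4.5 × 10⁻³ kg m⁻⁴
  92–133 m: Δρ/Δz = 1.18/41 = 0.029 kg m⁻⁴
  133–155 m: Δρ/Δz = 0.24/22 = 0.011 kg m⁻⁴
  155–171 m: Δρ/Δz = 0.62/16 = 0.039 kg m⁻⁴
The largest gradient is in the 155–171 m interval — the pycnocline.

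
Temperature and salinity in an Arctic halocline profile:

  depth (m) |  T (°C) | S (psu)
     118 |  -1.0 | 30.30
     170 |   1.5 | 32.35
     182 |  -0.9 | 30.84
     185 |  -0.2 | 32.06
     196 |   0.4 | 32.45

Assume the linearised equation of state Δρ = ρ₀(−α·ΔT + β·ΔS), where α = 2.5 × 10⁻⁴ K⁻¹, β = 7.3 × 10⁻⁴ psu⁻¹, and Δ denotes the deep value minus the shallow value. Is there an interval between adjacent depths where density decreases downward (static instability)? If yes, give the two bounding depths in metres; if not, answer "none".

Evaluate Δρ/ρ₀ = −αΔT + βΔS across each adjacent pair:
  118–170 m: −αΔT+βΔS = −(2.5 × 10⁻⁴)(+2.5)+(7.3 × 10⁻⁴)(+2.05) = 8.7 × 10⁻⁴ → stable
  170–182 m: −αΔT+βΔS = −(2.5 × 10⁻⁴)(-2.4)+(7.3 × 10⁻⁴)(-1.51) = -5.0 × 10⁻⁴ → UNSTABLE
  182–185 m: −αΔT+βΔS = −(2.5 × 10⁻⁴)(+0.7)+(7.3 × 10⁻⁴)(+1.22) = 7.2 × 10⁻⁴ → stable
  185–196 m: −αΔT+βΔS = −(2.5 × 10⁻⁴)(+0.6)+(7.3 × 10⁻⁴)(+0.39) = 1.3 × 10⁻⁴ → stable
The 170–182 m interval has Δρ < 0: lighter water underlies denser water.

170–182 m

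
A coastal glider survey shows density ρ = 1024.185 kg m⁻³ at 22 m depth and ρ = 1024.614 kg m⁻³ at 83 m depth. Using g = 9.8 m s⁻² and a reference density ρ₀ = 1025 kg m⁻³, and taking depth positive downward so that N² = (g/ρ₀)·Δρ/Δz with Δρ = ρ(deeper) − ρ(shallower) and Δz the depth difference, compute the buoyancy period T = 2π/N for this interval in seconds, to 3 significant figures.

766 s

Δρ = 1024.614 − 1024.185 = 0.429 kg m⁻³ over Δz = 83 − 22 = 61 m.
N² = (9.8/1025) × (0.429/61) = 6.7240 × 10⁻⁵ s⁻².
N = √(6.7240 × 10⁻⁵) = 8.2000 × 10⁻³ rad s⁻¹, so T = 2π/N = 766.24 s ≈ 766 s.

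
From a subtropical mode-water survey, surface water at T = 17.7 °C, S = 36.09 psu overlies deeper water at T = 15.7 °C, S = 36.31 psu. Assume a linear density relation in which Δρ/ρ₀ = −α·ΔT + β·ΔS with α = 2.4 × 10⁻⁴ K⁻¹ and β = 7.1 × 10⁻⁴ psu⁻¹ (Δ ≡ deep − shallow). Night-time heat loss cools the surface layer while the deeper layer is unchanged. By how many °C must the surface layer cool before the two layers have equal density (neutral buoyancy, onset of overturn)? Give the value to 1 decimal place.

2.7 °C

Neutral buoyancy requires Δρ = 0, i.e. −α(T_deep − T_surf′) + β(S_deep − S_surf) = 0.
T_surf′ = T_deep − (β/α)·ΔS = 15.7 − (7.1 × 10⁻⁴/2.4 × 10⁻⁴)·(+0.22) = 15.049 °C.
Cooling required: 17.7 − (15.049) = 2.651 °C.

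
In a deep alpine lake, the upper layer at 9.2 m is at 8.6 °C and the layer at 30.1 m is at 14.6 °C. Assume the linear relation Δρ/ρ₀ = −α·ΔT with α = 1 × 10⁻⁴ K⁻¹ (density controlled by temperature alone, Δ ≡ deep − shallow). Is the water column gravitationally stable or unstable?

ΔT = 14.6 − 8.6 = +6.0 K, so Δρ/ρ₀ = −αΔT = -6.00 × 10⁻⁴.
Δρ/ρ₀ < 0, so Δρ < 0: deeper water is lighter → statically unstable; the column would overturn.

unstable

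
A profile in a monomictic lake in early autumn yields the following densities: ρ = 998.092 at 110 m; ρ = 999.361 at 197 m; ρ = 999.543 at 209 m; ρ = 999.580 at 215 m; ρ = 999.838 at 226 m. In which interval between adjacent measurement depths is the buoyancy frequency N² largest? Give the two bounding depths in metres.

Compute the density gradient over each adjacent pair:
  110–197 m: Δρ/Δz = 1.269/87 = 0.015 kg m⁻⁴
  197–209 m: Δρ/Δz = 0.182/12 = 0.015 kg m⁻⁴
  209–215 m: Δρ/Δz = 0.037/6 = 6.2 × 10⁻³ kg m⁻⁴
  215–226 m: Δρ/Δz = 0.258/11 = 0.023 kg m⁻⁴
The largest gradient is in the 215–226 m interval — the pycnocline.

215–226 m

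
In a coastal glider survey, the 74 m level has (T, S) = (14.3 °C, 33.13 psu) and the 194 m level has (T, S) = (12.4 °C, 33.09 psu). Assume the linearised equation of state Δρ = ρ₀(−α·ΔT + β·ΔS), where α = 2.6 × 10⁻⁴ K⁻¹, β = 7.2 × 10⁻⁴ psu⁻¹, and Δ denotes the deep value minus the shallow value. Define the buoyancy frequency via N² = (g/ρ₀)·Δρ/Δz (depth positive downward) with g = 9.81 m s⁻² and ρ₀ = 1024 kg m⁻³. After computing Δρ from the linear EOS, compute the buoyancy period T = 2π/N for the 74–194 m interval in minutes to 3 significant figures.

ΔT = -1.9 K, ΔS = -0.04 psu (deep − shallow).
Δρ/ρ₀ = −αΔT + βΔS = 4.94 × 10⁻⁴ − 2.88 × 10⁻⁵ = 4.652 × 10⁻⁴, so Δρ ≈ 0.4764 kg m⁻³.
N² = (g/ρ₀)·Δρ/Δz = g·(Δρ/ρ₀)/Δz = 9.81 × 4.652 × 10⁻⁴ / 120 = 3.8030 × 10⁻⁵ s⁻².
N = √(3.8030 × 10⁻⁵) = 6.1668 × 10⁻³ rad s⁻¹ → T = 2π/N = 1.0189 × 10³ s = 16.982 min ≈ 17.0 min.

17.0 min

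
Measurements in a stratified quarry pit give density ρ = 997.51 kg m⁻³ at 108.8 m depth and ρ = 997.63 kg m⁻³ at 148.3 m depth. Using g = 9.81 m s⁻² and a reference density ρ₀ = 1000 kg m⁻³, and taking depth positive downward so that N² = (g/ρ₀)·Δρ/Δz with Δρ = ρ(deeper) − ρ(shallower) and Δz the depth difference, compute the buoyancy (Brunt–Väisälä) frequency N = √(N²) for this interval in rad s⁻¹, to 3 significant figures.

Δρ = 997.63 − 997.51 = 0.12 kg m⁻³ over Δz = 148.3 − 108.8 = 39.5 m.
N² = (9.81/1000) × (0.12/39.5) = 2.9803 × 10⁻⁵ s⁻².
N = √(2.9803 × 10⁻⁵) = 5.4592 × 10⁻³ rad s⁻¹ ≈ 5.46 × 10⁻³ rad s⁻¹.

5.46 × 10⁻³ rad s⁻¹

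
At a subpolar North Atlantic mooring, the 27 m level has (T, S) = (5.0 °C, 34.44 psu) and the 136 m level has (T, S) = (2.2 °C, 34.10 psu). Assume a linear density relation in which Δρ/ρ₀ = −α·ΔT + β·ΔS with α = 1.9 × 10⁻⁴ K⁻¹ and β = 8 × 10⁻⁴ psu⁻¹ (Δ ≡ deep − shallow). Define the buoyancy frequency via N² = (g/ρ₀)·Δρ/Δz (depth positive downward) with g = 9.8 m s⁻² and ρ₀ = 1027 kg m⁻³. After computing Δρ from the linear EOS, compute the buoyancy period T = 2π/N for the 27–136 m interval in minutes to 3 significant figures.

21.7 min

ΔT = -2.8 K, ΔS = -0.34 psu (deep − shallow).
Δρ/ρ₀ = −αΔT + βΔS = 5.32 × 10⁻⁴ − 2.72 × 10⁻⁴ = 2.60 × 10⁻⁴, so Δρ ≈ 0.2670 kg m⁻³.
N² = (g/ρ₀)·Δρ/Δz = g·(Δρ/ρ₀)/Δz = 9.8 × 2.60 × 10⁻⁴ / 109 = 2.3376 × 10⁻⁵ s⁻².
N = √(2.3376 × 10⁻⁵) = 4.8349 × 10⁻³ rad s⁻¹ → T = 2π/N = 1.2995 × 10³ s = 21.658 min ≈ 21.7 min.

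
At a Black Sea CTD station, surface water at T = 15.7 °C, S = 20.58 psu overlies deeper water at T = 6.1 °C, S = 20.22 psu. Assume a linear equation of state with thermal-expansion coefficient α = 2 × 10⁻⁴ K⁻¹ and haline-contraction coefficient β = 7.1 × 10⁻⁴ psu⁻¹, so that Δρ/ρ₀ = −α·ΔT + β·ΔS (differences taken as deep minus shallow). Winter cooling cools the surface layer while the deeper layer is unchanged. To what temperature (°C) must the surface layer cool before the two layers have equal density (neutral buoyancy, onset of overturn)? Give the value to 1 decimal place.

Neutral buoyancy requires Δρ = 0, i.e. −α(T_deep − T_surf′) + β(S_deep − S_surf) = 0.
T_surf′ = T_deep − (β/α)·ΔS = 6.1 − (7.1 × 10⁻⁴/2 × 10⁻⁴)·(-0.36) = 7.378 °C.
Cooling required: 15.7 − (7.378) = 8.322 °C.

7.4 °C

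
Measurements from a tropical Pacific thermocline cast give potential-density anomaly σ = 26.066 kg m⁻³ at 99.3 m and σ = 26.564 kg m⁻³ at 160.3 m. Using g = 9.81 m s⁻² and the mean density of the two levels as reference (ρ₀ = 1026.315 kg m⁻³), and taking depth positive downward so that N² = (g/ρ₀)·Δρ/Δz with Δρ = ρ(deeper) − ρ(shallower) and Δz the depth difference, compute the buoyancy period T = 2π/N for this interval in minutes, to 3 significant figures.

11.9 min

Δρ = 1026.564 − 1026.066 = 0.498 kg m⁻³ over Δz = 160.3 − 99.3 = 61 m.
N² = (9.81/1026.315) × (0.498/61) = 7.8035 × 10⁻⁵ s⁻².
N = √(7.8035 × 10⁻⁵) = 8.8337 × 10⁻³ rad s⁻¹, so T = 2π/N = 711.27 s = 11.854 min ≈ 11.9 min.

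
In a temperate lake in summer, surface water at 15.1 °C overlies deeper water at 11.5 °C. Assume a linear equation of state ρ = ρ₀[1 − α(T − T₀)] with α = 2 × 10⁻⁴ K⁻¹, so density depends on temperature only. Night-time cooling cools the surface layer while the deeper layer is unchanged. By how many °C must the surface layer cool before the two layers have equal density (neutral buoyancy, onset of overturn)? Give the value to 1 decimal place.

3.6 °C

With temperature the only control, equal density requires T_surf′ = T_deep.
T_surf′ = 11.5 °C.
Cooling required: 15.1 − 11.5 = 3.6 °C.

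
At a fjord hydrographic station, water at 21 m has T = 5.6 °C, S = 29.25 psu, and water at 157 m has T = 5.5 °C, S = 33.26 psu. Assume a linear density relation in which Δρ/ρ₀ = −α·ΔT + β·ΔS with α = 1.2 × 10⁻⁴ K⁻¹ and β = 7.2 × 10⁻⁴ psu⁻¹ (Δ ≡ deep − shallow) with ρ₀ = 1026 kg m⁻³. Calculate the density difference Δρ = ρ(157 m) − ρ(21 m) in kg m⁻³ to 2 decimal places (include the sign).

+2.97 kg m⁻³

ΔT = -0.1 K, ΔS = +4.01 psu (deep − shallow).
Δρ/ρ₀ = −(1.2 × 10⁻⁴)(-0.1) + (7.2 × 10⁻⁴)(+4.01) = 2.8992 × 10⁻³.
Δρ = 1026 × (2.8992 × 10⁻³) = +2.97 kg m⁻³.
Positive Δρ: denser below, stable.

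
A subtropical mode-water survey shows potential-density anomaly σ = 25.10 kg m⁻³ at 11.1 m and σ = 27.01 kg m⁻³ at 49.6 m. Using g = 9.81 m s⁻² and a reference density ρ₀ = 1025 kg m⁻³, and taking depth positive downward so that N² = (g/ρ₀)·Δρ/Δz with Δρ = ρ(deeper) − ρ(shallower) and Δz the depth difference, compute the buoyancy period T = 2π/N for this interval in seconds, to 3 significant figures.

288 s

Δρ = 1027.01 − 1025.10 = 1.91 kg m⁻³ over Δz = 49.6 − 11.1 = 38.5 m.
N² = (9.81/1025) × (1.91/38.5) = 4.7481 × 10⁻⁴ s⁻².
N = √(4.7481 × 10⁻⁴) = 0.021790 rad s⁻¹, so T = 2π/N = 288.35 s ≈ 288 s.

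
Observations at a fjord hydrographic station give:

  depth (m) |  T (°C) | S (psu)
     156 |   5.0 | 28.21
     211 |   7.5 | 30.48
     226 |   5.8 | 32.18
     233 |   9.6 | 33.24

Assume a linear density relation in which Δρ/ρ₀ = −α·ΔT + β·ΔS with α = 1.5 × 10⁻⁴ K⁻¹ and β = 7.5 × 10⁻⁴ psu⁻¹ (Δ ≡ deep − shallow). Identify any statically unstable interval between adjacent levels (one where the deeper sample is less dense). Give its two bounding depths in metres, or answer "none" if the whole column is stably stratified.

none

Evaluate Δρ/ρ₀ = −αΔT + βΔS across each adjacent pair:
  156–211 m: −αΔT+βΔS = −(1.5 × 10⁻⁴)(+2.5)+(7.5 × 10⁻⁴)(+2.27) = 1.3 × 10⁻³ → stable
  211–226 m: −αΔT+βΔS = −(1.5 × 10⁻⁴)(-1.7)+(7.5 × 10⁻⁴)(+1.70) = 1.5 × 10⁻³ → stable
  226–233 m: −αΔT+βΔS = −(1.5 × 10⁻⁴)(+3.8)+(7.5 × 10⁻⁴)(+1.06) = 2.3 × 10⁻⁴ → stable
Every interval has Δρ > 0: the column is stably stratified throughout.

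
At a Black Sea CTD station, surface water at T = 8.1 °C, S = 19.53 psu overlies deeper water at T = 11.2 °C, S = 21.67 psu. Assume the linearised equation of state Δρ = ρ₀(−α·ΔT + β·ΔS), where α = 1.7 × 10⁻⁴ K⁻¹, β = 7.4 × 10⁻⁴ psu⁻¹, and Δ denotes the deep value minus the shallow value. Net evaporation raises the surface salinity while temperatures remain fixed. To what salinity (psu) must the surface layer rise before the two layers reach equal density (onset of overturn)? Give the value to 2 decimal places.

Neutral buoyancy requires −α(T_deep − T_surf) + β(S_deep − S_surf′) = 0.
S_surf′ = S_deep − (α/β)·ΔT = 21.67 − (1.7 × 10⁻⁴/7.4 × 10⁻⁴)·(+3.1) = 20.9578 psu.
Increase required: 20.9578 − 19.53 = 1.4278 psu.

20.96 psu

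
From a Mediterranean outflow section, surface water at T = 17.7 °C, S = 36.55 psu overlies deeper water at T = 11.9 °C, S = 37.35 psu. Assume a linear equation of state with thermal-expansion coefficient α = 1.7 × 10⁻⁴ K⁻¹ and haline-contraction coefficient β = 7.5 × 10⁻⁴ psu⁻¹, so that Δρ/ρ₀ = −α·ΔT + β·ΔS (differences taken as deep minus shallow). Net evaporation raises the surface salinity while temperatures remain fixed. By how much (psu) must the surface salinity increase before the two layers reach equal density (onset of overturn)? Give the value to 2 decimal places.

Neutral buoyancy requires −α(T_deep − T_surf) + β(S_deep − S_surf′) = 0.
S_surf′ = S_deep − (α/β)·ΔT = 37.35 − (1.7 × 10⁻⁴/7.5 × 10⁻⁴)·(-5.8) = 38.6647 psu.
Increase required: 38.6647 − 36.55 = 2.1147 psu.

2.11 psu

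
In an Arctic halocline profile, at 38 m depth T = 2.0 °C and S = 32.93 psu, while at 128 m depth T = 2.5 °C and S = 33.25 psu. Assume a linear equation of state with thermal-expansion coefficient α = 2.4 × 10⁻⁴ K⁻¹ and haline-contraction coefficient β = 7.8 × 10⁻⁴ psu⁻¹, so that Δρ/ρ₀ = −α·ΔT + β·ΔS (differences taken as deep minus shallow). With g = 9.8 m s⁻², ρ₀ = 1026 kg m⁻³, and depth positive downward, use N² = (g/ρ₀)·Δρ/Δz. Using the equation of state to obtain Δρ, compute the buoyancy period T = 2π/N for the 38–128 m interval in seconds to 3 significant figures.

1.67 × 10³ s

ΔT = +0.5 K, ΔS = +0.32 psu (deep − shallow).
Δρ/ρ₀ = −αΔT + βΔS = -1.20 × 10⁻⁴ + 2.496 × 10⁻⁴ = 1.296 × 10⁻⁴, so Δρ ≈ 0.1330 kg m⁻³.
N² = (g/ρ₀)·Δρ/Δz = g·(Δρ/ρ₀)/Δz = 9.8 × 1.296 × 10⁻⁴ / 90 = 1.4112 × 10⁻⁵ s⁻².
N = √(1.4112 × 10⁻⁵) = 3.7566 × 10⁻³ rad s⁻¹ → T = 2π/N = 1.6726 × 10³ s ≈ 1.67 × 10³ s.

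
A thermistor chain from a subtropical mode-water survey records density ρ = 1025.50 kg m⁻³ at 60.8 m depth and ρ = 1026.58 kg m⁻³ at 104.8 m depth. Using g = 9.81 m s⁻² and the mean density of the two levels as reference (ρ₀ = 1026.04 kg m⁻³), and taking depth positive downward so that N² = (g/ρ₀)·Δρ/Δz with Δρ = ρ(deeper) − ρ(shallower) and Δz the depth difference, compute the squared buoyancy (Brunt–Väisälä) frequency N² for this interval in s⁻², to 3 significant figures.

2.35 × 10⁻⁴ s⁻²

Δρ = 1026.58 − 1025.50 = 1.08 kg m⁻³ over Δz = 104.8 − 60.8 = 44 m.
N² = (9.81/1026.04) × (1.08/44) = 2.3468 × 10⁻⁴ s⁻² ≈ 2.35 × 10⁻⁴ s⁻².
N² > 0, so the interval is statically stable.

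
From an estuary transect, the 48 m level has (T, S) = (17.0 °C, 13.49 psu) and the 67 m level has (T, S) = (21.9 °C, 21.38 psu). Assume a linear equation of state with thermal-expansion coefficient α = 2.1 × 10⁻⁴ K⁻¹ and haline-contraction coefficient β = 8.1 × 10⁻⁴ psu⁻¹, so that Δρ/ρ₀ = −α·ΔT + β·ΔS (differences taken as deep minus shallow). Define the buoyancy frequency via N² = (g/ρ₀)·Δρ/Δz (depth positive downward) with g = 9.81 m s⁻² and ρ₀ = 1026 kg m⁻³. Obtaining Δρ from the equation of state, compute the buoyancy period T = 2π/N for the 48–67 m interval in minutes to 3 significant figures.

1.99 min

ΔT = +4.9 K, ΔS = +7.89 psu (deep − shallow).
Δρ/ρ₀ = −αΔT + βΔS = -1.029 × 10⁻³ + 6.3909 × 10⁻³ = 5.3619 × 10⁻³, so Δρ ≈ 5.501 kg m⁻³.
N² = (g/ρ₀)·Δρ/Δz = g·(Δρ/ρ₀)/Δz = 9.81 × 5.3619 × 10⁻³ / 19 = 2.7684 × 10⁻³ s⁻².
N = √(2.7684 × 10⁻³) = 0.052616 rad s⁻¹ → T = 2π/N = 119.42 s = 1.9903 min ≈ 1.99 min.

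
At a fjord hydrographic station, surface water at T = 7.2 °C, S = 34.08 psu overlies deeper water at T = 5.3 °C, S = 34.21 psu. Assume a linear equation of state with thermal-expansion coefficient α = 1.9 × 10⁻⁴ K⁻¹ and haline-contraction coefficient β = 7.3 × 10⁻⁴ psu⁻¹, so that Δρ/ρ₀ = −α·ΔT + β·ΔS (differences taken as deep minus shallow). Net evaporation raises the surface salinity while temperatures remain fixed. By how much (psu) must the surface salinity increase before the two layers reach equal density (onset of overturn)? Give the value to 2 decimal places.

0.62 psu

Neutral buoyancy requires −α(T_deep − T_surf) + β(S_deep − S_surf′) = 0.
S_surf′ = S_deep − (α/β)·ΔT = 34.21 − (1.9 × 10⁻⁴/7.3 × 10⁻⁴)·(-1.9) = 34.7045 psu.
Increase required: 34.7045 − 34.08 = 0.6245 psu.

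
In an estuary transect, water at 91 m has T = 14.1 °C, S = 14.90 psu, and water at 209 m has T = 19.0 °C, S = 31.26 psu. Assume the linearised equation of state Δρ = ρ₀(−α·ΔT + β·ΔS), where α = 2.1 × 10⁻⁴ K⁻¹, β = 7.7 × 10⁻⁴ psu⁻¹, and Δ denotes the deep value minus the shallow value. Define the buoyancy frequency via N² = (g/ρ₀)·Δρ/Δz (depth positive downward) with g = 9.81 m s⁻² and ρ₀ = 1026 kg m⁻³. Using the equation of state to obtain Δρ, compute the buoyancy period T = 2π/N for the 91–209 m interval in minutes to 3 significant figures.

3.38 min

ΔT = +4.9 K, ΔS = +16.36 psu (deep − shallow).
Δρ/ρ₀ = −αΔT + βΔS = -1.029 × 10⁻³ + 0.0125972 = 0.0115682, so Δρ ≈ 11.87 kg m⁻³.
N² = (g/ρ₀)·Δρ/Δz = g·(Δρ/ρ₀)/Δz = 9.81 × 0.0115682 / 118 = 9.6173 × 10⁻⁴ s⁻².
N = √(9.6173 × 10⁻⁴) = 0.031012 rad s⁻¹ → T = 2π/N = 202.60 s = 3.3767 min ≈ 3.38 min.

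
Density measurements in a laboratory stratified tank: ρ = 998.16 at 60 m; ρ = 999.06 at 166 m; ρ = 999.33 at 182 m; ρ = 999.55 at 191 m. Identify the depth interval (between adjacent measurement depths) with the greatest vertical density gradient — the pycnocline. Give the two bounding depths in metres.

182–191 m

Compute the density gradient over each adjacent pair:
  60–166 m: Δρ/Δz = 0.90/106 = 8.5 × 10⁻³ kg m⁻⁴
  166–182 m: Δρ/Δz = 0.27/16 = 0.017 kg m⁻⁴
  182–191 m: Δρ/Δz = 0.22/9 = 0.024 kg m⁻⁴
The largest gradient is in the 182–191 m interval — the pycnocline.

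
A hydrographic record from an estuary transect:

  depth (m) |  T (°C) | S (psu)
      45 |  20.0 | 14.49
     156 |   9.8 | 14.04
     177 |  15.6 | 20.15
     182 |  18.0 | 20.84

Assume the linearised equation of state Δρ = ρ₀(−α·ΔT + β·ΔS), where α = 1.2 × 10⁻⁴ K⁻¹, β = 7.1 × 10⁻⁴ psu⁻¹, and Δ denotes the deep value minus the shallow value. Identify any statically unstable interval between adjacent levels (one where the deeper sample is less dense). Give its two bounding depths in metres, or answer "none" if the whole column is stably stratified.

Evaluate Δρ/ρ₀ = −αΔT + βΔS across each adjacent pair:
  45–156 m: −αΔT+βΔS = −(1.2 × 10⁻⁴)(-10.2)+(7.1 × 10⁻⁴)(-0.45) = 9.0 × 10⁻⁴ → stable
  156–177 m: −αΔT+βΔS = −(1.2 × 10⁻⁴)(+5.8)+(7.1 × 10⁻⁴)(+6.11) = 3.6 × 10⁻³ → stable
  177–182 m: −αΔT+βΔS = −(1.2 × 10⁻⁴)(+2.4)+(7.1 × 10⁻⁴)(+0.69) = 2.0 × 10⁻⁴ → stable
Every interval has Δρ > 0: the column is stably stratified throughout.

none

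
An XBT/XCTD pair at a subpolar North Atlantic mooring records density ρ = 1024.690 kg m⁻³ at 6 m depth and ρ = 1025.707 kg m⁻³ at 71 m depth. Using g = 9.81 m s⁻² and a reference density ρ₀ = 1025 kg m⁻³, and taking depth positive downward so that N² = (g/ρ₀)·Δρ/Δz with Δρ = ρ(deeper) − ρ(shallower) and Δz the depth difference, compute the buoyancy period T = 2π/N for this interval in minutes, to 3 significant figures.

8.56 min

Δρ = 1025.707 − 1024.690 = 1.017 kg m⁻³ over Δz = 71 − 6 = 65 m.
N² = (9.81/1025) × (1.017/65) = 1.4975 × 10⁻⁴ s⁻².
N = √(1.4975 × 10⁻⁴) = 0.012237 rad s⁻¹, so T = 2π/N = 513.46 s = 8.5577 min ≈ 8.56 min.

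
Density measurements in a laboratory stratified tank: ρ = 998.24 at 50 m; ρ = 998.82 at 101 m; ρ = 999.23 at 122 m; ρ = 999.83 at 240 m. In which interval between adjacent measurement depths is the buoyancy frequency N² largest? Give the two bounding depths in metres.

101–122 m

Compute the density gradient over each adjacent pair:
  50–101 m: Δρ/Δz = 0.58/51 = 0.011 kg m⁻⁴
  101–122 m: Δρ/Δz = 0.41/21 = 0.020 kg m⁻⁴
  122–240 m: Δρ/Δz = 0.60/118 = 5.1 × 10⁻³ kg m⁻⁴
The largest gradient is in the 101–122 m interval — the pycnocline.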